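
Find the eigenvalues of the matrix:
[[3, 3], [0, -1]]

Characteristic equation: det(A - λI) = 0
λ² - (trace)λ + (det) = 0
trace = 3 + -1 = 2, det = (3)(-1) - (3)(0) = -3
λ² - (2)λ + (-3) = 0
λ = (2 ± √((2)² - 4·(-3))) / 2 = (2 ± √16) / 2
Solving: λ = -1, 3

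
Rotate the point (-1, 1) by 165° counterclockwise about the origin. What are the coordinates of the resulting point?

Rotation matrix for 165°: [[cos 165°, -sin 165°], [sin 165°, cos 165°]] ≈ [[-0.965926, -0.258819], [0.258819, -0.965926]]
[[-0.965926, -0.258819], [0.258819, -0.965926]] × [-1, 1]ᵀ ≈ [0.7071, -1.2247]ᵀ
Result: (0.7071, -1.2247)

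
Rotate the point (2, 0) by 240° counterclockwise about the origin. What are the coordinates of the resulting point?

Rotation matrix for 240°: [[cos 240°, -sin 240°], [sin 240°, cos 240°]] ≈ [[-0.500000, 0.866025], [-0.866025, -0.500000]]
[[-0.500000, 0.866025], [-0.866025, -0.500000]] × [2, 0]ᵀ ≈ [-1, -1.7321]ᵀ
Result: (-1, -1.7321)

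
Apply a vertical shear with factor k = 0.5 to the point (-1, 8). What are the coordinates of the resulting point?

Shear matrix for vertical shear with factor k = 0.5:
[[1, 0], [0.50, 1]]
Result: (-1, 8) → (-1, 7.5)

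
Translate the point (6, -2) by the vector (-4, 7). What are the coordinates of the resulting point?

Translation by (-4, 7) (homogeneous matrix [[1, 0, -4], [0, 1, 7], [0, 0, 1]]):
x' = 6 + -4 = 2
y' = -2 + 7 = 5
Result: (2, 5)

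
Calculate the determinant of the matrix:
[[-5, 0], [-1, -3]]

For a 2×2 matrix [[a, b], [c, d]], det = ad - bc
det = (-5)(-3) - (0)(-1) = 15 - 0 = 15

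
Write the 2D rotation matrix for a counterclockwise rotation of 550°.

Rotation matrix formula: [[cos θ, -sin θ], [sin θ, cos θ]]
For θ = 550°:
cos(550°) = -0.9848
sin(550°) = -0.1736
Result: [[-0.9848, 0.1736], [-0.1736, -0.9848]]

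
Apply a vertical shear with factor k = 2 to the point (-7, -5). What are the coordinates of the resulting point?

Shear matrix for vertical shear with factor k = 2:
[[1, 0], [2, 1]]
Result: (-7, -5) → (-7, -19)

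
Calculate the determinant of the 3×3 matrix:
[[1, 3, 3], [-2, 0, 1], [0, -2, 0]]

Expansion along first row:
det = 1·det([[0,1],[-2,0]]) - 3·det([[-2,1],[0,0]]) + 3·det([[-2,0],[0,-2]])
    = 1·(0·0 - 1·-2) - 3·(-2·0 - 1·0) + 3·(-2·-2 - 0·0)
    = 1·2 - 3·0 + 3·4
    = 2 + 0 + 12 = 14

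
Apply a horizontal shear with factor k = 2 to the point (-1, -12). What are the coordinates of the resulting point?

Shear matrix for horizontal shear with factor k = 2:
[[1, 2], [0, 1]]
Result: (-1, -12) → (-25, -12)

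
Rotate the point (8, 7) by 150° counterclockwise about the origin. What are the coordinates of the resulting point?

Rotation matrix for 150°: [[cos 150°, -sin 150°], [sin 150°, cos 150°]] ≈ [[-0.866025, -0.500000], [0.500000, -0.866025]]
[[-0.866025, -0.500000], [0.500000, -0.866025]] × [8, 7]ᵀ ≈ [-10.4282, -2.0622]ᵀ
Result: (-10.4282, -2.0622)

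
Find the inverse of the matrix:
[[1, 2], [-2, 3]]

For [[a,b],[c,d]], inverse = (1/det)·[[d,-b],[-c,a]]
det = (1)(3) - (2)(-2) = 3 - -4 = 7
Inverse = (1/7)·[[3, -2], [2, 1]]
= [[3/7, -2/7], [2/7, 1/7]]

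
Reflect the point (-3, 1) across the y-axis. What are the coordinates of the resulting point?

Reflection across y-axis: (-3, 1) → (3, 1)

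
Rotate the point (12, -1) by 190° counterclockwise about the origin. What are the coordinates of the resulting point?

Rotation matrix for 190°: [[cos 190°, -sin 190°], [sin 190°, cos 190°]] ≈ [[-0.984808, 0.173648], [-0.173648, -0.984808]]
[[-0.984808, 0.173648], [-0.173648, -0.984808]] × [12, -1]ᵀ ≈ [-11.9913, -1.0990]ᵀ
Result: (-11.9913, -1.0990)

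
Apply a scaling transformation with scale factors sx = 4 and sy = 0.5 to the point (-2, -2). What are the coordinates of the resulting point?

Scaling matrix:
[[4, 0], [0, 0.50]]
Result: (-2 × 4, -2 × 0.5) = (-8, -1)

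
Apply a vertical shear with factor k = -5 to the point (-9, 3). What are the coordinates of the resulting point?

Shear matrix for vertical shear with factor k = -5:
[[1, 0], [-5, 1]]
Result: (-9, 3) → (-9, 48)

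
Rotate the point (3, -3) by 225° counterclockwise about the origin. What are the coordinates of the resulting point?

Rotation matrix for 225°: [[cos 225°, -sin 225°], [sin 225°, cos 225°]] ≈ [[-0.707107, 0.707107], [-0.707107, -0.707107]]
[[-0.707107, 0.707107], [-0.707107, -0.707107]] × [3, -3]ᵀ ≈ [-4.2426, 0]ᵀ
Result: (-4.2426, 0)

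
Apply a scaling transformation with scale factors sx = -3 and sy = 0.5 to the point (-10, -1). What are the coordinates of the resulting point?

Scaling matrix:
[[-3, 0], [0, 0.50]]
Result: (-10 × -3, -1 × 0.5) = (30, -0.5)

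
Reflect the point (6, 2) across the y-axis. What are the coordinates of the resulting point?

Reflection across y-axis: (6, 2) → (-6, 2)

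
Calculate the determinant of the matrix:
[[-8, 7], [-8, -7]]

For a 2×2 matrix [[a, b], [c, d]], det = ad - bc
det = (-8)(-7) - (7)(-8) = 56 - -56 = 112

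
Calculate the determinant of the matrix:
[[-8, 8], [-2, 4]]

For a 2×2 matrix [[a, b], [c, d]], det = ad - bc
det = (-8)(4) - (8)(-2) = -32 - -16 = -16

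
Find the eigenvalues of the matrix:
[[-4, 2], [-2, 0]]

Characteristic equation: det(A - λI) = 0
λ² - (trace)λ + (det) = 0
trace = -4 + 0 = -4, det = (-4)(0) - (2)(-2) = 4
λ² - (-4)λ + (4) = 0
λ = (-4 ± √((-4)² - 4·(4))) / 2 = (-4 ± √0) / 2
Solving: λ = -2, -2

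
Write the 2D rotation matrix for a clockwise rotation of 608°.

Rotation matrix formula: [[cos θ, -sin θ], [sin θ, cos θ]]
A clockwise rotation by 608° is equivalent to a counterclockwise rotation by -608°.
For θ = -608°:
cos(-608°) = -0.3746
sin(-608°) = 0.9272
Result: [[-0.3746, -0.9272], [0.9272, -0.3746]]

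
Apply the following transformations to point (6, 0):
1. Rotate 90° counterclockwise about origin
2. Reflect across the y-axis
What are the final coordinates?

Step 1: Rotate 90° → (0, 6)
Step 2: Reflect across y-axis → (0, 6)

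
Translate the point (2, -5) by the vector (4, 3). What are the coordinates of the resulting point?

Translation by (4, 3) (homogeneous matrix [[1, 0, 4], [0, 1, 3], [0, 0, 1]]):
x' = 2 + 4 = 6
y' = -5 + 3 = -2
Result: (6, -2)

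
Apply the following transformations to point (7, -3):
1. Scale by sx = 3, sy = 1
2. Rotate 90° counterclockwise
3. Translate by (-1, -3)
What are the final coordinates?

Step 1: Scale → (21, -3)
Step 2: Rotate 90° → (3, 21)
Step 3: Translate → (2, 18)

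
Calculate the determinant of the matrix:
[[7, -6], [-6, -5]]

For a 2×2 matrix [[a, b], [c, d]], det = ad - bc
det = (7)(-5) - (-6)(-6) = -35 - 36 = -71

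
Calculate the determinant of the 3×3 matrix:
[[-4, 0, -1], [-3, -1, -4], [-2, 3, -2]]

Expansion along first row:
det = -4·det([[-1,-4],[3,-2]]) - 0·det([[-3,-4],[-2,-2]]) + -1·det([[-3,-1],[-2,3]])
    = -4·(-1·-2 - -4·3) - 0·(-3·-2 - -4·-2) + -1·(-3·3 - -1·-2)
    = -4·14 - 0·-2 + -1·-11
    = -56 + 0 + 11 = -45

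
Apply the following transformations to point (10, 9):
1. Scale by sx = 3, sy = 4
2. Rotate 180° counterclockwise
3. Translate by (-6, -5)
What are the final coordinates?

Step 1: Scale → (30, 36)
Step 2: Rotate 180° → (-30, -36)
Step 3: Translate → (-36, -41)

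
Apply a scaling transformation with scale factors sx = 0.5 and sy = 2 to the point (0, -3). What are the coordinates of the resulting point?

Scaling matrix:
[[0.50, 0], [0, 2]]
Result: (0 × 0.5, -3 × 2) = (0, -6)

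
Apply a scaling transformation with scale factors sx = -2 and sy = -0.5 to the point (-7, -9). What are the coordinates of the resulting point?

Scaling matrix:
[[-2, 0], [0, -0.50]]
Result: (-7 × -2, -9 × -0.5) = (14, 4.5)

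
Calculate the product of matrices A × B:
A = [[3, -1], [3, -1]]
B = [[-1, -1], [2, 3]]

Matrix multiplication:
C[0][0] = 3×-1 + -1×2 = -5
C[0][1] = 3×-1 + -1×3 = -6
C[1][0] = 3×-1 + -1×2 = -5
C[1][1] = 3×-1 + -1×3 = -6
Result: [[-5, -6], [-5, -6]]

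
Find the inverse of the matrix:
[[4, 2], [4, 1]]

For [[a,b],[c,d]], inverse = (1/det)·[[d,-b],[-c,a]]
det = (4)(1) - (2)(4) = 4 - 8 = -4
Inverse = (1/-4)·[[1, -2], [-4, 4]]
= [[-1/4, 1/2], [1, -1]]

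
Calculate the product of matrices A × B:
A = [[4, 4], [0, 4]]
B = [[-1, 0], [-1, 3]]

Matrix multiplication:
C[0][0] = 4×-1 + 4×-1 = -8
C[0][1] = 4×0 + 4×3 = 12
C[1][0] = 0×-1 + 4×-1 = -4
C[1][1] = 0×0 + 4×3 = 12
Result: [[-8, 12], [-4, 12]]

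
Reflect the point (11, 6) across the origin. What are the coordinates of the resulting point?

Reflection across origin: (11, 6) → (-11, -6)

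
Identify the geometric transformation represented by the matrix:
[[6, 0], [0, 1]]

This matrix represents: non-uniform scaling by sx = 6, sy = 1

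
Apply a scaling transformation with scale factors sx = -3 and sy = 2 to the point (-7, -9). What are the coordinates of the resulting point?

Scaling matrix:
[[-3, 0], [0, 2]]
Result: (-7 × -3, -9 × 2) = (21, -18)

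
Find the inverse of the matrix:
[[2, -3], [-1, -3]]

For [[a,b],[c,d]], inverse = (1/det)·[[d,-b],[-c,a]]
det = (2)(-3) - (-3)(-1) = -6 - 3 = -9
Inverse = (1/-9)·[[-3, 3], [1, 2]]
= [[1/3, -1/3], [-1/9, -2/9]]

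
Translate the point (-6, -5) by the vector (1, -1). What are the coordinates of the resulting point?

Translation by (1, -1) (homogeneous matrix [[1, 0, 1], [0, 1, -1], [0, 0, 1]]):
x' = -6 + 1 = -5
y' = -5 + -1 = -6
Result: (-5, -6)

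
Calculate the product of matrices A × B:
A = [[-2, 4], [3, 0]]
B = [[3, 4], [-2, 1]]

Matrix multiplication:
C[0][0] = -2×3 + 4×-2 = -14
C[0][1] = -2×4 + 4×1 = -4
C[1][0] = 3×3 + 0×-2 = 9
C[1][1] = 3×4 + 0×1 = 12
Result: [[-14, -4], [9, 12]]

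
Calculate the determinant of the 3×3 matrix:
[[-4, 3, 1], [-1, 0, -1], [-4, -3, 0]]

Expansion along first row:
det = -4·det([[0,-1],[-3,0]]) - 3·det([[-1,-1],[-4,0]]) + 1·det([[-1,0],[-4,-3]])
    = -4·(0·0 - -1·-3) - 3·(-1·0 - -1·-4) + 1·(-1·-3 - 0·-4)
    = -4·-3 - 3·-4 + 1·3
    = 12 + 12 + 3 = 27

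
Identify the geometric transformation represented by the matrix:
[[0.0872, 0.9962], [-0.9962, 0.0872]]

This matrix represents: rotation by 275° counterclockwise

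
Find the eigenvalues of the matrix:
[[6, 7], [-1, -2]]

Characteristic equation: det(A - λI) = 0
λ² - (trace)λ + (det) = 0
trace = 6 + -2 = 4, det = (6)(-2) - (7)(-1) = -5
λ² - (4)λ + (-5) = 0
λ = (4 ± √((4)² - 4·(-5))) / 2 = (4 ± √36) / 2
Solving: λ = -1, 5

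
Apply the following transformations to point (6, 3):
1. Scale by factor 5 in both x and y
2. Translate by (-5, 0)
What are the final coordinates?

Step 1: Scale (6, 3) by 5 → (30, 15)
Step 2: Translate by (-5, 0) → (25, 15)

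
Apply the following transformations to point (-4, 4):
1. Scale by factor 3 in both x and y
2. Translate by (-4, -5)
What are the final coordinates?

Step 1: Scale (-4, 4) by 3 → (-12, 12)
Step 2: Translate by (-4, -5) → (-16, 7)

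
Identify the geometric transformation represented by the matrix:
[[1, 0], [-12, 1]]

This matrix represents: vertical shear with factor -12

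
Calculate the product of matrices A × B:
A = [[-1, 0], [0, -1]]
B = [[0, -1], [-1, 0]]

Matrix multiplication:
C[0][0] = -1×0 + 0×-1 = 0
C[0][1] = -1×-1 + 0×0 = 1
C[1][0] = 0×0 + -1×-1 = 1
C[1][1] = 0×-1 + -1×0 = 0
Result: [[0, 1], [1, 0]]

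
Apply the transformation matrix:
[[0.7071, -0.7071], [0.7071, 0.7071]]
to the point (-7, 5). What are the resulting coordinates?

Matrix multiplication:
[[0.7071, -0.7071], [0.7071, 0.7071]] × [-7, 5]ᵀ
= [(0.7071)(-7) + (-0.7071)(5), (0.7071)(-7) + (0.7071)(5)]ᵀ
= [-8.4852, -1.4142]ᵀ
Result: (-8.4852, -1.4142)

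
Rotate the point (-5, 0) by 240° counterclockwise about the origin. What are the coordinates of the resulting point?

Rotation matrix for 240°: [[cos 240°, -sin 240°], [sin 240°, cos 240°]] ≈ [[-0.500000, 0.866025], [-0.866025, -0.500000]]
[[-0.500000, 0.866025], [-0.866025, -0.500000]] × [-5, 0]ᵀ ≈ [2.5000, 4.3301]ᵀ
Result: (2.5000, 4.3301)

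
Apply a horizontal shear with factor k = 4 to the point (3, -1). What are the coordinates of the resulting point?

Shear matrix for horizontal shear with factor k = 4:
[[1, 4], [0, 1]]
Result: (3, -1) → (-1, -1)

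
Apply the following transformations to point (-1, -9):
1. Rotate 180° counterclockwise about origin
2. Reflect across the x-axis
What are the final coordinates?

Step 1: Rotate 180° → (1, 9)
Step 2: Reflect across x-axis → (1, -9)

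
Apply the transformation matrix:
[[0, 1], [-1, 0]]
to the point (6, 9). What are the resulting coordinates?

Matrix multiplication:
[[0, 1], [-1, 0]] × [6, 9]ᵀ
= [(0)(6) + (1)(9), (-1)(6) + (0)(9)]ᵀ
= [9, -6]ᵀ
Result: (9, -6)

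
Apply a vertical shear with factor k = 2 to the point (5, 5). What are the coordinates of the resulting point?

Shear matrix for vertical shear with factor k = 2:
[[1, 0], [2, 1]]
Result: (5, 5) → (5, 15)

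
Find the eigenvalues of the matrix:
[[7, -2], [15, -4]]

Characteristic equation: det(A - λI) = 0
λ² - (trace)λ + (det) = 0
trace = 7 + -4 = 3, det = (7)(-4) - (-2)(15) = 2
λ² - (3)λ + (2) = 0
λ = (3 ± √((3)² - 4·(2))) / 2 = (3 ± √1) / 2
Solving: λ = 1, 2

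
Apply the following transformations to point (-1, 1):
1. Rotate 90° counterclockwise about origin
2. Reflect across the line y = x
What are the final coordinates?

Step 1: Rotate 90° → (-1, -1)
Step 2: Reflect across line y = x → (-1, -1)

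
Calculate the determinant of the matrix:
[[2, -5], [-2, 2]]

For a 2×2 matrix [[a, b], [c, d]], det = ad - bc
det = (2)(2) - (-5)(-2) = 4 - 10 = -6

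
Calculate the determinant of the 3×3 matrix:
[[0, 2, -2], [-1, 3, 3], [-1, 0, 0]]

Expansion along first row:
det = 0·det([[3,3],[0,0]]) - 2·det([[-1,3],[-1,0]]) + -2·det([[-1,3],[-1,0]])
    = 0·(3·0 - 3·0) - 2·(-1·0 - 3·-1) + -2·(-1·0 - 3·-1)
    = 0·0 - 2·3 + -2·3
    = 0 + -6 + -6 = -12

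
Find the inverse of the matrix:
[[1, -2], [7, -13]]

For [[a,b],[c,d]], inverse = (1/det)·[[d,-b],[-c,a]]
det = (1)(-13) - (-2)(7) = -13 - -14 = 1
Inverse = [[-13, 2], [-7, 1]]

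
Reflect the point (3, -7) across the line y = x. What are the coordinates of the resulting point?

Reflection across line y = x: (3, -7) → (-7, 3)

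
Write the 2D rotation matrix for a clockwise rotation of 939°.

Rotation matrix formula: [[cos θ, -sin θ], [sin θ, cos θ]]
A clockwise rotation by 939° is equivalent to a counterclockwise rotation by -939°.
For θ = -939°:
cos(-939°) = -0.7771
sin(-939°) = 0.6293
Result: [[-0.7771, -0.6293], [0.6293, -0.7771]]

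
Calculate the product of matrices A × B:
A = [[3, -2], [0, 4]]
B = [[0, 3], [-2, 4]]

Matrix multiplication:
C[0][0] = 3×0 + -2×-2 = 4
C[0][1] = 3×3 + -2×4 = 1
C[1][0] = 0×0 + 4×-2 = -8
C[1][1] = 0×3 + 4×4 = 16
Result: [[4, 1], [-8, 16]]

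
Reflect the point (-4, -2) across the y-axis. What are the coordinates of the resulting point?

Reflection across y-axis: (-4, -2) → (4, -2)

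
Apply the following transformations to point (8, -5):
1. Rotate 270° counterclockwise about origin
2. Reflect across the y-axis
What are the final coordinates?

Step 1: Rotate 270° → (-5, -8)
Step 2: Reflect across y-axis → (5, -8)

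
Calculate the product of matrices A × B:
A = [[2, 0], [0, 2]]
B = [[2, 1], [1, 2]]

Matrix multiplication:
C[0][0] = 2×2 + 0×1 = 4
C[0][1] = 2×1 + 0×2 = 2
C[1][0] = 0×2 + 2×1 = 2
C[1][1] = 0×1 + 2×2 = 4
Result: [[4, 2], [2, 4]]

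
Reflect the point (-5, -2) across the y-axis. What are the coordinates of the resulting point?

Reflection across y-axis: (-5, -2) → (5, -2)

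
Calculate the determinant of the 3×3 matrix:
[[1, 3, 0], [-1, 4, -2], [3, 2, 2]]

Expansion along first row:
det = 1·det([[4,-2],[2,2]]) - 3·det([[-1,-2],[3,2]]) + 0·det([[-1,4],[3,2]])
    = 1·(4·2 - -2·2) - 3·(-1·2 - -2·3) + 0·(-1·2 - 4·3)
    = 1·12 - 3·4 + 0·-14
    = 12 + -12 + 0 = 0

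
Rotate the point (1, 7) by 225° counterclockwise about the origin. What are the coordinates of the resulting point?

Rotation matrix for 225°: [[cos 225°, -sin 225°], [sin 225°, cos 225°]] ≈ [[-0.707107, 0.707107], [-0.707107, -0.707107]]
[[-0.707107, 0.707107], [-0.707107, -0.707107]] × [1, 7]ᵀ ≈ [4.2426, -5.6569]ᵀ
Result: (4.2426, -5.6569)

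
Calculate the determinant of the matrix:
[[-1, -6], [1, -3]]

For a 2×2 matrix [[a, b], [c, d]], det = ad - bc
det = (-1)(-3) - (-6)(1) = 3 - -6 = 9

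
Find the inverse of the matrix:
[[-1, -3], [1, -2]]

For [[a,b],[c,d]], inverse = (1/det)·[[d,-b],[-c,a]]
det = (-1)(-2) - (-3)(1) = 2 - -3 = 5
Inverse = (1/5)·[[-2, 3], [-1, -1]]
= [[-2/5, 3/5], [-1/5, -1/5]]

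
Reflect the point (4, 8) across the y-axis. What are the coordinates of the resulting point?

Reflection across y-axis: (4, 8) → (-4, 8)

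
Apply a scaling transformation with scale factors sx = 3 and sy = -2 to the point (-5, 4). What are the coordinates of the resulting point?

Scaling matrix:
[[3, 0], [0, -2]]
Result: (-5 × 3, 4 × -2) = (-15, -8)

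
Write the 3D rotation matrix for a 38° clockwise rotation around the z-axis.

Rotation matrix for clockwise 38° around z-axis:
A clockwise rotation by 38° is a counterclockwise rotation by -38°.
cos(-38°) = 0.7880, sin(-38°) = -0.6157
Result: [[0.7880, 0.6157, 0], [-0.6157, 0.7880, 0], [0, 0, 1]]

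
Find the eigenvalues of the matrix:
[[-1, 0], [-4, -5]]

Characteristic equation: det(A - λI) = 0
λ² - (trace)λ + (det) = 0
trace = -1 + -5 = -6, det = (-1)(-5) - (0)(-4) = 5
λ² - (-6)λ + (5) = 0
λ = (-6 ± √((-6)² - 4·(5))) / 2 = (-6 ± √16) / 2
Solving: λ = -5, -1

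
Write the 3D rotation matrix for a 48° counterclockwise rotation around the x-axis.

Rotation matrix for counterclockwise 48° around x-axis:
cos(48°) = 0.6691, sin(48°) = 0.7431
Result: [[1, 0, 0], [0, 0.6691, -0.7431], [0, 0.7431, 0.6691]]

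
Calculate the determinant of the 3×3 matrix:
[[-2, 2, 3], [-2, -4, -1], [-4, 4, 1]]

Expansion along first row:
det = -2·det([[-4,-1],[4,1]]) - 2·det([[-2,-1],[-4,1]]) + 3·det([[-2,-4],[-4,4]])
    = -2·(-4·1 - -1·4) - 2·(-2·1 - -1·-4) + 3·(-2·4 - -4·-4)
    = -2·0 - 2·-6 + 3·-24
    = 0 + 12 + -72 = -60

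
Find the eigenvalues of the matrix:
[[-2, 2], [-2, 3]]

Characteristic equation: det(A - λI) = 0
λ² - (trace)λ + (det) = 0
trace = -2 + 3 = 1, det = (-2)(3) - (2)(-2) = -2
λ² - (1)λ + (-2) = 0
λ = (1 ± √((1)² - 4·(-2))) / 2 = (1 ± √9) / 2
Solving: λ = -1, 2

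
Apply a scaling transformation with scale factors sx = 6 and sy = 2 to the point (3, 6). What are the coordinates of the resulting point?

Scaling matrix:
[[6, 0], [0, 2]]
Result: (3 × 6, 6 × 2) = (18, 12)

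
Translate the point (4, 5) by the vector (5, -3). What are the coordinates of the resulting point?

Translation by (5, -3) (homogeneous matrix [[1, 0, 5], [0, 1, -3], [0, 0, 1]]):
x' = 4 + 5 = 9
y' = 5 + -3 = 2
Result: (9, 2)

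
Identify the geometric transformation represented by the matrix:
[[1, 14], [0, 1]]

This matrix represents: horizontal shear with factor 14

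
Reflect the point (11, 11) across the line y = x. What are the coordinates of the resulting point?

Reflection across line y = x: (11, 11) → (11, 11)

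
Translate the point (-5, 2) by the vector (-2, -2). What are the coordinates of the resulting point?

Translation by (-2, -2) (homogeneous matrix [[1, 0, -2], [0, 1, -2], [0, 0, 1]]):
x' = -5 + -2 = -7
y' = 2 + -2 = 0
Result: (-7, 0)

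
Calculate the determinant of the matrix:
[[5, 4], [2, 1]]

For a 2×2 matrix [[a, b], [c, d]], det = ad - bc
det = (5)(1) - (4)(2) = 5 - 8 = -3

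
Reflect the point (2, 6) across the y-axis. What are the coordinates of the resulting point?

Reflection across y-axis: (2, 6) → (-2, 6)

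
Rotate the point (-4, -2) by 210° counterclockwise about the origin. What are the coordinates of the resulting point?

Rotation matrix for 210°: [[cos 210°, -sin 210°], [sin 210°, cos 210°]] ≈ [[-0.866025, 0.500000], [-0.500000, -0.866025]]
[[-0.866025, 0.500000], [-0.500000, -0.866025]] × [-4, -2]ᵀ ≈ [2.4641, 3.7321]ᵀ
Result: (2.4641, 3.7321)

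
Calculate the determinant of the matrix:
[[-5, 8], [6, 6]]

For a 2×2 matrix [[a, b], [c, d]], det = ad - bc
det = (-5)(6) - (8)(6) = -30 - 48 = -78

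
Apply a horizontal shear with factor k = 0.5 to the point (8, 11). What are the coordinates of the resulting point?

Shear matrix for horizontal shear with factor k = 0.5:
[[1, 0.50], [0, 1]]
Result: (8, 11) → (13.5, 11)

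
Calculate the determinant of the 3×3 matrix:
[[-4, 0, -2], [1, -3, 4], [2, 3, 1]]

Expansion along first row:
det = -4·det([[-3,4],[3,1]]) - 0·det([[1,4],[2,1]]) + -2·det([[1,-3],[2,3]])
    = -4·(-3·1 - 4·3) - 0·(1·1 - 4·2) + -2·(1·3 - -3·2)
    = -4·-15 - 0·-7 + -2·9
    = 60 + 0 + -18 = 42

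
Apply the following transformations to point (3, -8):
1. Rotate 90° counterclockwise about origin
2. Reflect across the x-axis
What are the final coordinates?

Step 1: Rotate 90° → (8, 3)
Step 2: Reflect across x-axis → (8, -3)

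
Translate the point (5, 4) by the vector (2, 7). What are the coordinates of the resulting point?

Translation by (2, 7) (homogeneous matrix [[1, 0, 2], [0, 1, 7], [0, 0, 1]]):
x' = 5 + 2 = 7
y' = 4 + 7 = 11
Result: (7, 11)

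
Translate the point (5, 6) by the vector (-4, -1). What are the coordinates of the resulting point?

Translation by (-4, -1) (homogeneous matrix [[1, 0, -4], [0, 1, -1], [0, 0, 1]]):
x' = 5 + -4 = 1
y' = 6 + -1 = 5
Result: (1, 5)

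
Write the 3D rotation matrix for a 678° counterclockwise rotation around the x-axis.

Rotation matrix for counterclockwise 678° around x-axis:
cos(678°) = 0.7431, sin(678°) = -0.6691
Result: [[1, 0, 0], [0, 0.7431, 0.6691], [0, -0.6691, 0.7431]]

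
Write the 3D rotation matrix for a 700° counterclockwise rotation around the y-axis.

Rotation matrix for counterclockwise 700° around y-axis:
cos(700°) = 0.9397, sin(700°) = -0.3420
Result: [[0.9397, 0, -0.3420], [0, 1, 0], [0.3420, 0, 0.9397]]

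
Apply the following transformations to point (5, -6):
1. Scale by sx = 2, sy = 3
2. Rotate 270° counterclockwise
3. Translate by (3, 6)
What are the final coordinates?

Step 1: Scale → (10, -18)
Step 2: Rotate 270° → (-18, -10)
Step 3: Translate → (-15, -4)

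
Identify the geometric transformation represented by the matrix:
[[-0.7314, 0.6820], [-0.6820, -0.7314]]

This matrix represents: rotation by 223° counterclockwise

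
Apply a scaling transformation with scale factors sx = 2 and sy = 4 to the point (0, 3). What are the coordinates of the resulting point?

Scaling matrix:
[[2, 0], [0, 4]]
Result: (0 × 2, 3 × 4) = (0, 12)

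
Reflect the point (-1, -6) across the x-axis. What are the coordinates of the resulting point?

Reflection across x-axis: (-1, -6) → (-1, 6)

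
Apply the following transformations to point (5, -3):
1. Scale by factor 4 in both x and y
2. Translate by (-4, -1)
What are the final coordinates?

Step 1: Scale (5, -3) by 4 → (20, -12)
Step 2: Translate by (-4, -1) → (16, -13)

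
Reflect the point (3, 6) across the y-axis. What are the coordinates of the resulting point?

Reflection across y-axis: (3, 6) → (-3, 6)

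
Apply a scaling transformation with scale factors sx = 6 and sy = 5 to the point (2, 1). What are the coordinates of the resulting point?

Scaling matrix:
[[6, 0], [0, 5]]
Result: (2 × 6, 1 × 5) = (12, 5)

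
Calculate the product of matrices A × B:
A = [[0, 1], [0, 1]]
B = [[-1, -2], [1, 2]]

Matrix multiplication:
C[0][0] = 0×-1 + 1×1 = 1
C[0][1] = 0×-2 + 1×2 = 2
C[1][0] = 0×-1 + 1×1 = 1
C[1][1] = 0×-2 + 1×2 = 2
Result: [[1, 2], [1, 2]]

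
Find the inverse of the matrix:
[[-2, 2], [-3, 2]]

For [[a,b],[c,d]], inverse = (1/det)·[[d,-b],[-c,a]]
det = (-2)(2) - (2)(-3) = -4 - -6 = 2
Inverse = (1/2)·[[2, -2], [3, -2]]
= [[1, -1], [3/2, -1]]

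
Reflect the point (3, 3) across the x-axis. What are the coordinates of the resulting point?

Reflection across x-axis: (3, 3) → (3, -3)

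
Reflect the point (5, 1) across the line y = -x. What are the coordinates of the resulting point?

Reflection across line y = -x: (5, 1) → (-1, -5)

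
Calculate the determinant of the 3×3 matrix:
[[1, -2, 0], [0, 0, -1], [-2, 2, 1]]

Expansion along first row:
det = 1·det([[0,-1],[2,1]]) - -2·det([[0,-1],[-2,1]]) + 0·det([[0,0],[-2,2]])
    = 1·(0·1 - -1·2) - -2·(0·1 - -1·-2) + 0·(0·2 - 0·-2)
    = 1·2 - -2·-2 + 0·0
    = 2 + -4 + 0 = -2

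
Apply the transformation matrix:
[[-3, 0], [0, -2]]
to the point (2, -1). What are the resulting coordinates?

Matrix multiplication:
[[-3, 0], [0, -2]] × [2, -1]ᵀ
= [(-3)(2) + (0)(-1), (0)(2) + (-2)(-1)]ᵀ
= [-6, 2]ᵀ
Result: (-6, 2)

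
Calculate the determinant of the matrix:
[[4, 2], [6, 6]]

For a 2×2 matrix [[a, b], [c, d]], det = ad - bc
det = (4)(6) - (2)(6) = 24 - 12 = 12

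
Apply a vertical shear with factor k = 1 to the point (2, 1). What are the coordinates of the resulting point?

Shear matrix for vertical shear with factor k = 1:
[[1, 0], [1, 1]]
Result: (2, 1) → (2, 3)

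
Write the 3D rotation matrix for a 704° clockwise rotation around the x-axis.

Rotation matrix for clockwise 704° around x-axis:
A clockwise rotation by 704° is a counterclockwise rotation by -704°.
cos(-704°) = 0.9613, sin(-704°) = 0.2756
Result: [[1, 0, 0], [0, 0.9613, -0.2756], [0, 0.2756, 0.9613]]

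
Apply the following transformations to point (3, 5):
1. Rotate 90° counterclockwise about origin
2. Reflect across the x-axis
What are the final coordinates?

Step 1: Rotate 90° → (-5, 3)
Step 2: Reflect across x-axis → (-5, -3)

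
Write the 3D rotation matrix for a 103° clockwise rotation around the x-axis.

Rotation matrix for clockwise 103° around x-axis:
A clockwise rotation by 103° is a counterclockwise rotation by -103°.
cos(-103°) = -0.2250, sin(-103°) = -0.9744
Result: [[1, 0, 0], [0, -0.2250, 0.9744], [0, -0.9744, -0.2250]]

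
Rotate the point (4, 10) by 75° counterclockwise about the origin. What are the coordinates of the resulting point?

Rotation matrix for 75°: [[cos 75°, -sin 75°], [sin 75°, cos 75°]] ≈ [[0.258819, -0.965926], [0.965926, 0.258819]]
[[0.258819, -0.965926], [0.965926, 0.258819]] × [4, 10]ᵀ ≈ [-8.6240, 6.4519]ᵀ
Result: (-8.6240, 6.4519)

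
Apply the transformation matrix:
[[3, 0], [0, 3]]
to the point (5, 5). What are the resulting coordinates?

Matrix multiplication:
[[3, 0], [0, 3]] × [5, 5]ᵀ
= [(3)(5) + (0)(5), (0)(5) + (3)(5)]ᵀ
= [15, 15]ᵀ
Result: (15, 15)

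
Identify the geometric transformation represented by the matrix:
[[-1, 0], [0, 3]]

This matrix represents: non-uniform scaling by sx = -1, sy = 3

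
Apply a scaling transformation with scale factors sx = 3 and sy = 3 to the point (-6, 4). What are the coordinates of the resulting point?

Scaling matrix:
[[3, 0], [0, 3]]
Result: (-6 × 3, 4 × 3) = (-18, 12)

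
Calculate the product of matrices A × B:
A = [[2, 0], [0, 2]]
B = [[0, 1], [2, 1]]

Matrix multiplication:
C[0][0] = 2×0 + 0×2 = 0
C[0][1] = 2×1 + 0×1 = 2
C[1][0] = 0×0 + 2×2 = 4
C[1][1] = 0×1 + 2×1 = 2
Result: [[0, 2], [4, 2]]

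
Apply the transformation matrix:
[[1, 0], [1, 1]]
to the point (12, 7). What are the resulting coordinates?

Matrix multiplication:
[[1, 0], [1, 1]] × [12, 7]ᵀ
= [(1)(12) + (0)(7), (1)(12) + (1)(7)]ᵀ
= [12, 19]ᵀ
Result: (12, 19)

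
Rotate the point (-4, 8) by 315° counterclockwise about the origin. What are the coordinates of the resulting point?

Rotation matrix for 315°: [[cos 315°, -sin 315°], [sin 315°, cos 315°]] ≈ [[0.707107, 0.707107], [-0.707107, 0.707107]]
[[0.707107, 0.707107], [-0.707107, 0.707107]] × [-4, 8]ᵀ ≈ [2.8284, 8.4853]ᵀ
Result: (2.8284, 8.4853)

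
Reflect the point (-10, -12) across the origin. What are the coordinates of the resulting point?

Reflection across origin: (-10, -12) → (10, 12)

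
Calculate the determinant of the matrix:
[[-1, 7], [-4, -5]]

For a 2×2 matrix [[a, b], [c, d]], det = ad - bc
det = (-1)(-5) - (7)(-4) = 5 - -28 = 33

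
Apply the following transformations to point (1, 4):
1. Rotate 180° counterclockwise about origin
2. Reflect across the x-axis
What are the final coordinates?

Step 1: Rotate 180° → (-1, -4)
Step 2: Reflect across x-axis → (-1, 4)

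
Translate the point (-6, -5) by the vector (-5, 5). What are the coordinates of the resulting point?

Translation by (-5, 5) (homogeneous matrix [[1, 0, -5], [0, 1, 5], [0, 0, 1]]):
x' = -6 + -5 = -11
y' = -5 + 5 = 0
Result: (-11, 0)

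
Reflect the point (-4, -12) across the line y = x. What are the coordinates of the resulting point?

Reflection across line y = x: (-4, -12) → (-12, -4)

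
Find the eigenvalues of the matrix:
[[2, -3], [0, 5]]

Characteristic equation: det(A - λI) = 0
λ² - (trace)λ + (det) = 0
trace = 2 + 5 = 7, det = (2)(5) - (-3)(0) = 10
λ² - (7)λ + (10) = 0
λ = (7 ± √((7)² - 4·(10))) / 2 = (7 ± √9) / 2
Solving: λ = 2, 5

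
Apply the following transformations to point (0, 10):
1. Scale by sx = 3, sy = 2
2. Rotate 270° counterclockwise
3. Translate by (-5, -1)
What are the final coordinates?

Step 1: Scale → (0, 20)
Step 2: Rotate 270° → (20, 0)
Step 3: Translate → (15, -1)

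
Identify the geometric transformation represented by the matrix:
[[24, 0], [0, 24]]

This matrix represents: uniform scaling by factor 24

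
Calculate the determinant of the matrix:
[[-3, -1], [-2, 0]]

For a 2×2 matrix [[a, b], [c, d]], det = ad - bc
det = (-3)(0) - (-1)(-2) = 0 - 2 = -2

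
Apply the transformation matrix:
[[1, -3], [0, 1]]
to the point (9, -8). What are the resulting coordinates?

Matrix multiplication:
[[1, -3], [0, 1]] × [9, -8]ᵀ
= [(1)(9) + (-3)(-8), (0)(9) + (1)(-8)]ᵀ
= [33, -8]ᵀ
Result: (33, -8)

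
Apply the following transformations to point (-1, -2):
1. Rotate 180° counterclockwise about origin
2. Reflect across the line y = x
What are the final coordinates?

Step 1: Rotate 180° → (1, 2)
Step 2: Reflect across line y = x → (2, 1)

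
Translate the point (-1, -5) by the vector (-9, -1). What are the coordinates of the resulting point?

Translation by (-9, -1) (homogeneous matrix [[1, 0, -9], [0, 1, -1], [0, 0, 1]]):
x' = -1 + -9 = -10
y' = -5 + -1 = -6
Result: (-10, -6)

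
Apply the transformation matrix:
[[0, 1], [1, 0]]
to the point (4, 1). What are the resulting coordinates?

Matrix multiplication:
[[0, 1], [1, 0]] × [4, 1]ᵀ
= [(0)(4) + (1)(1), (1)(4) + (0)(1)]ᵀ
= [1, 4]ᵀ
Result: (1, 4)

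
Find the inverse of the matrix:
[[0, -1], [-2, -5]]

For [[a,b],[c,d]], inverse = (1/det)·[[d,-b],[-c,a]]
det = (0)(-5) - (-1)(-2) = 0 - 2 = -2
Inverse = (1/-2)·[[-5, 1], [2, 0]]
= [[5/2, -1/2], [-1, 0]]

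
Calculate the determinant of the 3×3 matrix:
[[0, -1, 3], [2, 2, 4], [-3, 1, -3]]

Expansion along first row:
det = 0·det([[2,4],[1,-3]]) - -1·det([[2,4],[-3,-3]]) + 3·det([[2,2],[-3,1]])
    = 0·(2·-3 - 4·1) - -1·(2·-3 - 4·-3) + 3·(2·1 - 2·-3)
    = 0·-10 - -1·6 + 3·8
    = 0 + 6 + 24 = 30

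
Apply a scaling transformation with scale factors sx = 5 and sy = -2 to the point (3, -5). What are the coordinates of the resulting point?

Scaling matrix:
[[5, 0], [0, -2]]
Result: (3 × 5, -5 × -2) = (15, 10)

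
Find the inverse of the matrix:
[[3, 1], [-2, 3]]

For [[a,b],[c,d]], inverse = (1/det)·[[d,-b],[-c,a]]
det = (3)(3) - (1)(-2) = 9 - -2 = 11
Inverse = (1/11)·[[3, -1], [2, 3]]
= [[3/11, -1/11], [2/11, 3/11]]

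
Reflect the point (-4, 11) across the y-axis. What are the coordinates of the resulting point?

Reflection across y-axis: (-4, 11) → (4, 11)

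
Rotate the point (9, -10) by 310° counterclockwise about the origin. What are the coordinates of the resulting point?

Rotation matrix for 310°: [[cos 310°, -sin 310°], [sin 310°, cos 310°]] ≈ [[0.642788, 0.766044], [-0.766044, 0.642788]]
[[0.642788, 0.766044], [-0.766044, 0.642788]] × [9, -10]ᵀ ≈ [-1.8754, -13.3223]ᵀ
Result: (-1.8754, -13.3223)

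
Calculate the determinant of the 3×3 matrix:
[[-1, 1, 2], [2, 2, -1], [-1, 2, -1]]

Expansion along first row:
det = -1·det([[2,-1],[2,-1]]) - 1·det([[2,-1],[-1,-1]]) + 2·det([[2,2],[-1,2]])
    = -1·(2·-1 - -1·2) - 1·(2·-1 - -1·-1) + 2·(2·2 - 2·-1)
    = -1·0 - 1·-3 + 2·6
    = 0 + 3 + 12 = 15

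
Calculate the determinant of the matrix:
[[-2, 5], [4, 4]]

For a 2×2 matrix [[a, b], [c, d]], det = ad - bc
det = (-2)(4) - (5)(4) = -8 - 20 = -28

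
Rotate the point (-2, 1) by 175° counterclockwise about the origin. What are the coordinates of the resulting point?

Rotation matrix for 175°: [[cos 175°, -sin 175°], [sin 175°, cos 175°]] ≈ [[-0.996195, -0.087156], [0.087156, -0.996195]]
[[-0.996195, -0.087156], [0.087156, -0.996195]] × [-2, 1]ᵀ ≈ [1.9052, -1.1705]ᵀ
Result: (1.9052, -1.1705)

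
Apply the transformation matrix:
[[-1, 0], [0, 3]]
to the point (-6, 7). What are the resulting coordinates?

Matrix multiplication:
[[-1, 0], [0, 3]] × [-6, 7]ᵀ
= [(-1)(-6) + (0)(7), (0)(-6) + (3)(7)]ᵀ
= [6, 21]ᵀ
Result: (6, 21)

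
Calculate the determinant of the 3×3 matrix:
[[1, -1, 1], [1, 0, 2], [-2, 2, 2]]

Expansion along first row:
det = 1·det([[0,2],[2,2]]) - -1·det([[1,2],[-2,2]]) + 1·det([[1,0],[-2,2]])
    = 1·(0·2 - 2·2) - -1·(1·2 - 2·-2) + 1·(1·2 - 0·-2)
    = 1·-4 - -1·6 + 1·2
    = -4 + 6 + 2 = 4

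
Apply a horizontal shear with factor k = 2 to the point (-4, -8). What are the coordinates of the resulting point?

Shear matrix for horizontal shear with factor k = 2:
[[1, 2], [0, 1]]
Result: (-4, -8) → (-20, -8)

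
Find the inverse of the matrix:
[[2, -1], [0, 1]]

For [[a,b],[c,d]], inverse = (1/det)·[[d,-b],[-c,a]]
det = (2)(1) - (-1)(0) = 2 - 0 = 2
Inverse = (1/2)·[[1, 1], [0, 2]]
= [[1/2, 1/2], [0, 1]]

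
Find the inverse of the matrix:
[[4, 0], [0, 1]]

For [[a,b],[c,d]], inverse = (1/det)·[[d,-b],[-c,a]]
det = (4)(1) - (0)(0) = 4 - 0 = 4
Inverse = (1/4)·[[1, 0], [0, 4]]
= [[1/4, 0], [0, 1]]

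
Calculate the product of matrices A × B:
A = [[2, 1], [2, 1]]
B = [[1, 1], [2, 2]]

Matrix multiplication:
C[0][0] = 2×1 + 1×2 = 4
C[0][1] = 2×1 + 1×2 = 4
C[1][0] = 2×1 + 1×2 = 4
C[1][1] = 2×1 + 1×2 = 4
Result: [[4, 4], [4, 4]]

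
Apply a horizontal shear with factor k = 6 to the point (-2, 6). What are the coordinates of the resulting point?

Shear matrix for horizontal shear with factor k = 6:
[[1, 6], [0, 1]]
Result: (-2, 6) → (34, 6)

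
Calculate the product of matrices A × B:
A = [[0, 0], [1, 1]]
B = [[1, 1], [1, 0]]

Matrix multiplication:
C[0][0] = 0×1 + 0×1 = 0
C[0][1] = 0×1 + 0×0 = 0
C[1][0] = 1×1 + 1×1 = 2
C[1][1] = 1×1 + 1×0 = 1
Result: [[0, 0], [2, 1]]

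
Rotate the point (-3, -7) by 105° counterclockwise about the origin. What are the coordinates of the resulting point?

Rotation matrix for 105°: [[cos 105°, -sin 105°], [sin 105°, cos 105°]] ≈ [[-0.258819, -0.965926], [0.965926, -0.258819]]
[[-0.258819, -0.965926], [0.965926, -0.258819]] × [-3, -7]ᵀ ≈ [7.5379, -1.0860]ᵀ
Result: (7.5379, -1.0860)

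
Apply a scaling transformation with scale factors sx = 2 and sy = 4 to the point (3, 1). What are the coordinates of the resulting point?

Scaling matrix:
[[2, 0], [0, 4]]
Result: (3 × 2, 1 × 4) = (6, 4)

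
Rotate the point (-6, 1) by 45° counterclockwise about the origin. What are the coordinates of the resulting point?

Rotation matrix for 45°: [[cos 45°, -sin 45°], [sin 45°, cos 45°]] ≈ [[0.707107, -0.707107], [0.707107, 0.707107]]
[[0.707107, -0.707107], [0.707107, 0.707107]] × [-6, 1]ᵀ ≈ [-4.9497, -3.5355]ᵀ
Result: (-4.9497, -3.5355)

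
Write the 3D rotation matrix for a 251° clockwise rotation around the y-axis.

Rotation matrix for clockwise 251° around y-axis:
A clockwise rotation by 251° is a counterclockwise rotation by -251°.
cos(-251°) = -0.3256, sin(-251°) = 0.9455
Result: [[-0.3256, 0, 0.9455], [0, 1, 0], [-0.9455, 0, -0.3256]]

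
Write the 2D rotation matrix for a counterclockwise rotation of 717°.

Rotation matrix formula: [[cos θ, -sin θ], [sin θ, cos θ]]
For θ = 717°:
cos(717°) = 0.9986
sin(717°) = -0.0523
Result: [[0.9986, 0.0523], [-0.0523, 0.9986]]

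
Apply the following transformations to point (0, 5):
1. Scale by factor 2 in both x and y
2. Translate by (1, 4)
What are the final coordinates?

Step 1: Scale (0, 5) by 2 → (0, 10)
Step 2: Translate by (1, 4) → (1, 14)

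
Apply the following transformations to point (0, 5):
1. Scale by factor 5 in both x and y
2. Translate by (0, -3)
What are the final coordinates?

Step 1: Scale (0, 5) by 5 → (0, 25)
Step 2: Translate by (0, -3) → (0, 22)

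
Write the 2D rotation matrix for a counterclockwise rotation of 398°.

Rotation matrix formula: [[cos θ, -sin θ], [sin θ, cos θ]]
For θ = 398°:
cos(398°) = 0.7880
sin(398°) = 0.6157
Result: [[0.7880, -0.6157], [0.6157, 0.7880]]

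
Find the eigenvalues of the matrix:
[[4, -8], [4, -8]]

Characteristic equation: det(A - λI) = 0
λ² - (trace)λ + (det) = 0
trace = 4 + -8 = -4, det = (4)(-8) - (-8)(4) = 0
λ² - (-4)λ + (0) = 0
λ = (-4 ± √((-4)² - 4·(0))) / 2 = (-4 ± √16) / 2
Solving: λ = -4, 0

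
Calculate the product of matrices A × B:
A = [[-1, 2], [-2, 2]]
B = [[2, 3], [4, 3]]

Matrix multiplication:
C[0][0] = -1×2 + 2×4 = 6
C[0][1] = -1×3 + 2×3 = 3
C[1][0] = -2×2 + 2×4 = 4
C[1][1] = -2×3 + 2×3 = 0
Result: [[6, 3], [4, 0]]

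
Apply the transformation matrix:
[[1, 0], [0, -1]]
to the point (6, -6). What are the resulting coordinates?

Matrix multiplication:
[[1, 0], [0, -1]] × [6, -6]ᵀ
= [(1)(6) + (0)(-6), (0)(6) + (-1)(-6)]ᵀ
= [6, 6]ᵀ
Result: (6, 6)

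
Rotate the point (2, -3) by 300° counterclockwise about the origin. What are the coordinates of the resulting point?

Rotation matrix for 300°: [[cos 300°, -sin 300°], [sin 300°, cos 300°]] ≈ [[0.500000, 0.866025], [-0.866025, 0.500000]]
[[0.500000, 0.866025], [-0.866025, 0.500000]] × [2, -3]ᵀ ≈ [-1.5981, -3.2321]ᵀ
Result: (-1.5981, -3.2321)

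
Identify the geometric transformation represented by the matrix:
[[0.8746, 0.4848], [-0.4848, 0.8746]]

This matrix represents: rotation by 331° counterclockwise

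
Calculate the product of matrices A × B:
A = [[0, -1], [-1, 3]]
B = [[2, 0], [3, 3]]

Matrix multiplication:
C[0][0] = 0×2 + -1×3 = -3
C[0][1] = 0×0 + -1×3 = -3
C[1][0] = -1×2 + 3×3 = 7
C[1][1] = -1×0 + 3×3 = 9
Result: [[-3, -3], [7, 9]]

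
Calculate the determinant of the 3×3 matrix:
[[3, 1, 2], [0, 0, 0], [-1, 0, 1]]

Expansion along first row:
det = 3·det([[0,0],[0,1]]) - 1·det([[0,0],[-1,1]]) + 2·det([[0,0],[-1,0]])
    = 3·(0·1 - 0·0) - 1·(0·1 - 0·-1) + 2·(0·0 - 0·-1)
    = 3·0 - 1·0 + 2·0
    = 0 + 0 + 0 = 0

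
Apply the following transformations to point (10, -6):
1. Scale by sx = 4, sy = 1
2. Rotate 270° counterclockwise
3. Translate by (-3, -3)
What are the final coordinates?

Step 1: Scale → (40, -6)
Step 2: Rotate 270° → (-6, -40)
Step 3: Translate → (-9, -43)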